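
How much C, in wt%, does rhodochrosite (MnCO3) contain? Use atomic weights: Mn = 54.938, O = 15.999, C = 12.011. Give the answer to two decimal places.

M(MnCO3) = 114.946 g/mol.
C contributes 1 × 12.011 = 12.011 g per mole.
12.011/114.946 = 0.1045 → 10.45%.

10.45 wt%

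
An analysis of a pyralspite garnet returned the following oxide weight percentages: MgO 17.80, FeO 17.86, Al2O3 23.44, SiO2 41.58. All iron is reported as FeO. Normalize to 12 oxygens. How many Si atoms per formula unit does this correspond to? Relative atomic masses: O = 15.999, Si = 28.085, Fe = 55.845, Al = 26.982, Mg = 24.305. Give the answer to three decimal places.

17.80 wt% MgO ÷ 40.304 g/mol = 0.44164 mol, giving 0.44164 Mg and 0.44164 O.
17.86 wt% FeO ÷ 71.844 g/mol = 0.24859 mol, giving 0.24859 Fe and 0.24859 O.
23.44 wt% Al2O3 ÷ 101.961 g/mol = 0.22989 mol, giving 0.45978 Al and 0.68967 O.
41.58 wt% SiO2 ÷ 60.083 g/mol = 0.69204 mol, giving 0.69204 Si and 1.38408 O.
Oxygen sums to 2.76398; scaling by 12/2.76398 = 4.34157 puts the formula on 12 O.
Si: 0.69204 × 4.34157 = 3.005 atoms per formula unit.

3.005 Si apfu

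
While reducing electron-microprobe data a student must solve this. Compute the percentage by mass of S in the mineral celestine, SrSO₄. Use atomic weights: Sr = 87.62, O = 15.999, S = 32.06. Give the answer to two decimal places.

17.45 mass %

M(SrSO₄) = 183.676 g/mol.
S contributes 1 × 32.06 = 32.060 g per mole.
32.060/183.676 = 0.1745 → 17.45%.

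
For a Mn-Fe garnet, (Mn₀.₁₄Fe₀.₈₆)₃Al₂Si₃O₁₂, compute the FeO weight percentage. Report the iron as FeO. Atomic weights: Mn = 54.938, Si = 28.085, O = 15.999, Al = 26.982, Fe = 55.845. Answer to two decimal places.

Formula mass = 497.361 g/mol.
2.58 Fe → 2.5800 mol FeO per formula unit; M(FeO) = 71.844, so FeO mass = 185.358 g.
185.358/497.361 × 100 = 37.27 wt%.

37.27 wt%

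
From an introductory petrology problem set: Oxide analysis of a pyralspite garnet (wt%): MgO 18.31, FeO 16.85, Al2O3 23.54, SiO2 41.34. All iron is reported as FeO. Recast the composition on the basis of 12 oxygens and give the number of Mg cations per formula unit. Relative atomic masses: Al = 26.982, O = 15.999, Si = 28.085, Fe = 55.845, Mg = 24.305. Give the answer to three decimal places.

1.977 Mg apfu

MgO (M=40.304): mol = 0.45430; Mg = 0.45430, O = 0.45430.
FeO (M=71.844): mol = 0.23454; Fe = 0.23454, O = 0.23454.
Al2O3 (M=101.961): mol = 0.23087; Al = 0.46174, O = 0.69261.
SiO2 (M=60.083): mol = 0.68805; Si = 0.68805, O = 1.37610.
ΣO = 2.75755; factor = 12/ΣO = 4.35169.
Mg apfu = 0.45430 × 4.35169 = 1.977.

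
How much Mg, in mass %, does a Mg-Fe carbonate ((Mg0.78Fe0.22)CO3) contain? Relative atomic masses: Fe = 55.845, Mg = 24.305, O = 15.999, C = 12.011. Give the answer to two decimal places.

20.78 mass %

Molar mass of (Mg0.78Fe0.22)CO3: 0.78·24.305 + 0.22·55.845 + 1·12.011 + 3·15.999 = 91.252 g/mol.
Mass of Mg per formula unit: 0.78 × 24.305 = 18.958 g.
Weight fraction Mg = 18.958 / 91.252 = 0.2078.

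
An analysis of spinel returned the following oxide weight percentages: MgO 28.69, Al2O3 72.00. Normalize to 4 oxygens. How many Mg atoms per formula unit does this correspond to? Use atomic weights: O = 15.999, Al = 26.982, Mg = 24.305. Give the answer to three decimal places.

MgO: 28.69/40.304 = 0.71184 mol → 0.71184 mol Mg, 0.71184 mol O.
Al2O3: 72.00/101.961 = 0.70615 mol → 1.41230 mol Al, 2.11845 mol O.
Total oxygen = 2.83029 mol. Normalization factor = 4/2.83029 = 1.41328.
Mg per 4 O = 0.71184 × 1.41328 = 1.006.

1.006 Mg apfu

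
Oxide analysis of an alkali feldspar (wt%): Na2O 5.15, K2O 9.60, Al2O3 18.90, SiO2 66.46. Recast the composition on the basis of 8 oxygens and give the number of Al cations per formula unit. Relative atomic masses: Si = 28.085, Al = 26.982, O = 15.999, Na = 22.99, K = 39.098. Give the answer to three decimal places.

1.004 Al apfu

5.15 wt% Na2O ÷ 61.979 g/mol = 0.08309 mol, giving 0.16618 Na and 0.08309 O.
9.60 wt% K2O ÷ 94.195 g/mol = 0.10192 mol, giving 0.20384 K and 0.10192 O.
18.90 wt% Al2O3 ÷ 101.961 g/mol = 0.18536 mol, giving 0.37072 Al and 0.55608 O.
66.46 wt% SiO2 ÷ 60.083 g/mol = 1.10614 mol, giving 1.10614 Si and 2.21228 O.
Oxygen sums to 2.95337; scaling by 8/2.95337 = 2.70877 puts the formula on 8 O.
Al: 0.37072 × 2.70877 = 1.004 atoms per formula unit.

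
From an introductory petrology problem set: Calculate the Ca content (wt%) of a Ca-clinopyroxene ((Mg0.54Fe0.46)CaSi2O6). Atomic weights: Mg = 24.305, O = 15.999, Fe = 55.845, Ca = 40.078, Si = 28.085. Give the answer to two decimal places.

17.35 wt%

M((Mg0.54Fe0.46)CaSi2O6) = 231.055 g/mol.
Ca contributes 1 × 40.078 = 40.078 g per mole.
40.078/231.055 = 0.1735 → 17.35%.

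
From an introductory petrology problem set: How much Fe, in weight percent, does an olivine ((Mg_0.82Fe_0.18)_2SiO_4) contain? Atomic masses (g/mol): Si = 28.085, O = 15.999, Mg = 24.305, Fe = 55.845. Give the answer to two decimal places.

13.22 weight percent

Molar mass of (Mg_0.82Fe_0.18)_2SiO_4: 1.64*24.305 + 0.36*55.845 + 1*28.085 + 4*15.999 = 152.045 g/mol.
Mass of Fe per formula unit: 0.36 × 55.845 = 20.104 g.
Weight fraction Fe = 20.104 / 152.045 = 0.1322.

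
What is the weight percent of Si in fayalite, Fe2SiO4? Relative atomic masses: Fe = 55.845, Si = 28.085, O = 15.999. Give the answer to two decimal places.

Formula mass = 2·55.845 + 1·28.085 + 4·15.999 = 203.771 g/mol, of which 28.085 g is Si.
So Si makes up 28.085/203.771 = 0.1378 of the mass, i.e. 13.78%.

13.78 weight percent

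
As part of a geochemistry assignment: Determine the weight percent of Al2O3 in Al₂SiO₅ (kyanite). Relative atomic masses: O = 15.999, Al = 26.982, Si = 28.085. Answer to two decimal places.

Formula mass = 162.044 g/mol.
2 Al → 1.0000 mol Al2O3 per formula unit; M(Al2O3) = 101.961, so Al2O3 mass = 101.961 g.
101.961/162.044 × 100 = 62.92 wt%.

62.92 wt%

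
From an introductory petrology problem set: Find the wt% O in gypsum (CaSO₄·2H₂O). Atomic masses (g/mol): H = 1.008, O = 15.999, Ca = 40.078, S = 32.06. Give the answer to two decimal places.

55.76 wt%

Molar mass of CaSO₄·2H₂O: 1*40.078 + 1*32.06 + 6*15.999 + 4*1.008 = 172.164 g/mol.
Mass of O per formula unit: 6 × 15.999 = 95.994 g.
Weight fraction O = 95.994 / 172.164 = 0.5576.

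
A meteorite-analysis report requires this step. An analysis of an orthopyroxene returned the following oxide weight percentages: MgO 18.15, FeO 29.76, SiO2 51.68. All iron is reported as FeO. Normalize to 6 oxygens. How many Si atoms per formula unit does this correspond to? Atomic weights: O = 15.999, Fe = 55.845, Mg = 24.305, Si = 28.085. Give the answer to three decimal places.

18.15 wt% MgO ÷ 40.304 g/mol = 0.45033 mol, giving 0.45033 Mg and 0.45033 O.
29.76 wt% FeO ÷ 71.844 g/mol = 0.41423 mol, giving 0.41423 Fe and 0.41423 O.
51.68 wt% SiO2 ÷ 60.083 g/mol = 0.86014 mol, giving 0.86014 Si and 1.72028 O.
Oxygen sums to 2.58484; scaling by 6/2.58484 = 2.32123 puts the formula on 6 O.
Si: 0.86014 × 2.32123 = 1.997 atoms per formula unit.

1.997 Si apfu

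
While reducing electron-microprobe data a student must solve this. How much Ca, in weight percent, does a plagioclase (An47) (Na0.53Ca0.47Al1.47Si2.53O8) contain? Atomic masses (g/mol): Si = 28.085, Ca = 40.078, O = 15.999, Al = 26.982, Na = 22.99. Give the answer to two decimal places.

M(Na0.53Ca0.47Al1.47Si2.53O8) = 269.732 g/mol.
Ca contributes 0.47 × 40.078 = 18.837 g per mole.
18.837/269.732 = 0.0698 → 6.98%.

6.98 weight percent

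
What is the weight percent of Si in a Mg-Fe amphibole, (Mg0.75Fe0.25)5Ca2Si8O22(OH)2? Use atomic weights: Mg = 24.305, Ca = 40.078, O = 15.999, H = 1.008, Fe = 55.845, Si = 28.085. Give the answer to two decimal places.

26.38 weight percent

Formula mass = 3.75*24.305 + 1.25*55.845 + 2*40.078 + 8*28.085 + 24*15.999 + 2*1.008 = 851.778 g/mol, of which 224.680 g is Si.
So Si makes up 224.680/851.778 = 0.2638 of the mass, i.e. 26.38%.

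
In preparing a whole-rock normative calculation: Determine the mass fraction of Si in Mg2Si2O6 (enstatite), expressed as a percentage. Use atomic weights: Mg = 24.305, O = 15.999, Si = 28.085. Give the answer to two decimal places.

27.98 weight percent

M(Mg2Si2O6) = 200.774 g/mol.
Si contributes 2 × 28.085 = 56.170 g per mole.
56.170/200.774 = 0.2798 → 27.98%.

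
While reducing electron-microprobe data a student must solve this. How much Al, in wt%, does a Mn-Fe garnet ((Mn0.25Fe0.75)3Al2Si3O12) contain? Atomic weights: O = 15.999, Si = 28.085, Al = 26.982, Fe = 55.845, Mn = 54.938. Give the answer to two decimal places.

10.86 wt%

Formula mass = 0.75*54.938 + 2.25*55.845 + 2*26.982 + 3*28.085 + 12*15.999 = 497.062 g/mol, of which 53.964 g is Al.
So Al makes up 53.964/497.062 = 0.1086 of the mass, i.e. 10.86%.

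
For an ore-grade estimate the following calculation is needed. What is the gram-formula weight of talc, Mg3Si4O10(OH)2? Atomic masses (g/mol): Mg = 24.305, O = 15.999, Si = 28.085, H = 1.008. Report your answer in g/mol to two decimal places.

M = 3·24.305 + 4·28.085 + 12·15.999 + 2·1.008

379.26 g/mol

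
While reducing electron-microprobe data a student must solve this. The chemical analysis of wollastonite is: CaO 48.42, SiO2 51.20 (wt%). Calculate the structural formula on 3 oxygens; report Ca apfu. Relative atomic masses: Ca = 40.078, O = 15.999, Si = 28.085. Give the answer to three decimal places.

48.42 wt% CaO ÷ 56.077 g/mol = 0.86346 mol, giving 0.86346 Ca and 0.86346 O.
51.20 wt% SiO2 ÷ 60.083 g/mol = 0.85215 mol, giving 0.85215 Si and 1.70430 O.
Oxygen sums to 2.56776; scaling by 3/2.56776 = 1.16833 puts the formula on 3 O.
Ca: 0.86346 × 1.16833 = 1.009 atoms per formula unit.

1.009 Ca apfu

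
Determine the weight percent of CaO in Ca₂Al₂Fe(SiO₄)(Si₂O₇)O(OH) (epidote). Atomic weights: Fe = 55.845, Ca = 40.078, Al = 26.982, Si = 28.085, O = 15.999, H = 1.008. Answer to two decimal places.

M(Ca₂Al₂Fe(SiO₄)(Si₂O₇)O(OH)) = 483.215 g/mol; M(CaO) = 56.077 g/mol.
Moles CaO per formula unit = 2 Ca ÷ 1 = 2.0000.
CaO fraction = (2.0000 × 56.077) / 483.215 = 112.154/483.215 = 0.2321.

23.21 wt%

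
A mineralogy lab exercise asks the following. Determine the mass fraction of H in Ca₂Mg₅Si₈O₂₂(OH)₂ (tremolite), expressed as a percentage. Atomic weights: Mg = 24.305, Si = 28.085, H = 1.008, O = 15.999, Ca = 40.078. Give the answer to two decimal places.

M(Ca₂Mg₅Si₈O₂₂(OH)₂) = 812.353 g/mol.
H contributes 2 × 1.008 = 2.016 g per mole.
2.016/812.353 = 0.0025 → 0.25%.

0.25 weight percent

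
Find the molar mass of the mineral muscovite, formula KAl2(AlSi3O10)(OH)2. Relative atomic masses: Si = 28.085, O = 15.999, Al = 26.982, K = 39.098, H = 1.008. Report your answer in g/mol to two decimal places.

398.30 g/mol

M = 1*39.098 + 3*26.982 + 3*28.085 + 12*15.999 + 2*1.008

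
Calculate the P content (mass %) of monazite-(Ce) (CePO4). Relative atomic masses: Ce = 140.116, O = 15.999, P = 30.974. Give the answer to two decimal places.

13.18 mass %

M(CePO4) = 235.086 g/mol.
P contributes 1 × 30.974 = 30.974 g per mole.
30.974/235.086 = 0.1318 → 13.18%.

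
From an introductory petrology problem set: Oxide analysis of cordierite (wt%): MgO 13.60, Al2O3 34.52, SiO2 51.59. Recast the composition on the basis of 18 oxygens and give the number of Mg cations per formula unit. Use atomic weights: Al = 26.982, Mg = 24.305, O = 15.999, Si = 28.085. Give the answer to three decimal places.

1.978 Mg apfu

MgO (M=40.304): mol = 0.33744; Mg = 0.33744, O = 0.33744.
Al2O3 (M=101.961): mol = 0.33856; Al = 0.67712, O = 1.01568.
SiO2 (M=60.083): mol = 0.85865; Si = 0.85865, O = 1.71730.
ΣO = 3.07042; factor = 18/ΣO = 5.86239.
Mg apfu = 0.33744 × 5.86239 = 1.978.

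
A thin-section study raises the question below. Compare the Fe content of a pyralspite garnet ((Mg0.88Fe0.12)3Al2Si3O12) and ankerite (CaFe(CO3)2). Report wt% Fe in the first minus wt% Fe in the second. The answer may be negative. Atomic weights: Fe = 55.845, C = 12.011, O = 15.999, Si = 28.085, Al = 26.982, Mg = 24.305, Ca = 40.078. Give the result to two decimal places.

M((Mg0.88Fe0.12)3Al2Si3O12) = 414.476 g/mol, so wt% Fe = 20.104/414.476 × 100 = 4.85%.
M(CaFe(CO3)2) = 215.939 g/mol, so wt% Fe = 55.845/215.939 × 100 = 25.86%.
4.85 − 25.86 = -21.01 pp.

-21.01 percentage points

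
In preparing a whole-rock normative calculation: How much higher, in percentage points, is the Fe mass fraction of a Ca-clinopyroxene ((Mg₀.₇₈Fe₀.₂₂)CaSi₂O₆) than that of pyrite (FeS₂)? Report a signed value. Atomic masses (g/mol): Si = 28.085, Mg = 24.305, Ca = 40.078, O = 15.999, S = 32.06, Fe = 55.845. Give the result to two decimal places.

-41.05 percentage points

First mineral: 12.286 g Fe in 223.486 g formula = 5.50 wt% Fe.
Second mineral: 55.845 g Fe in 119.965 g formula = 46.55 wt% Fe.
5.50% − 46.55% gives a difference of -41.05 percentage points.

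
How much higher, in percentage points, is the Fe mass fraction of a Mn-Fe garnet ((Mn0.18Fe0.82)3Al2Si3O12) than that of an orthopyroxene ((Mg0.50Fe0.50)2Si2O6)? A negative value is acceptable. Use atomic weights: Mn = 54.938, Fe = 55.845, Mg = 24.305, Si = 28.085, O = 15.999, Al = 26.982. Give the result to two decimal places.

M((Mn0.18Fe0.82)3Al2Si3O12) = 497.252 g/mol, so wt% Fe = 137.379/497.252 × 100 = 27.63%.
M((Mg0.50Fe0.50)2Si2O6) = 232.314 g/mol, so wt% Fe = 55.845/232.314 × 100 = 24.04%.
27.63 − 24.04 = 3.59 pp.

3.59 percentage points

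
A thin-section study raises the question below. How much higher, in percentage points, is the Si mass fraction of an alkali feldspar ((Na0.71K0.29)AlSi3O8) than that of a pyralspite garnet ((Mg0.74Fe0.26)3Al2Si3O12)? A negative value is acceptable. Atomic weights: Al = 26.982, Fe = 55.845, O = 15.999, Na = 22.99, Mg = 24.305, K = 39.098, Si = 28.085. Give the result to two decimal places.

First mineral: 84.255 g Si in 266.890 g formula = 31.57 wt% Si.
Second mineral: 84.255 g Si in 427.723 g formula = 19.70 wt% Si.
31.57% − 19.70% gives a difference of 11.87 percentage points.

11.87 percentage points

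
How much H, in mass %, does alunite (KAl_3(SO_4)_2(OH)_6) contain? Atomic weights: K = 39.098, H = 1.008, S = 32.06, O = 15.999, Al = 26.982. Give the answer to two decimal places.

1.46 mass %

Molar mass of KAl_3(SO_4)_2(OH)_6: 1·39.098 + 3·26.982 + 2·32.06 + 14·15.999 + 6·1.008 = 414.198 g/mol.
Mass of H per formula unit: 6 × 1.008 = 6.048 g.
Weight fraction H = 6.048 / 414.198 = 0.0146.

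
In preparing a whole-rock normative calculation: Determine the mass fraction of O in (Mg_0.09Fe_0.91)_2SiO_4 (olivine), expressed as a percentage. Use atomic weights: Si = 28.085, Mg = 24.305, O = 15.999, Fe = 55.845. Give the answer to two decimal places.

Formula mass = 0.18×24.305 + 1.82×55.845 + 1×28.085 + 4×15.999 = 198.094 g/mol, of which 63.996 g is O.
So O makes up 63.996/198.094 = 0.3231 of the mass, i.e. 32.31%.

32.31 wt%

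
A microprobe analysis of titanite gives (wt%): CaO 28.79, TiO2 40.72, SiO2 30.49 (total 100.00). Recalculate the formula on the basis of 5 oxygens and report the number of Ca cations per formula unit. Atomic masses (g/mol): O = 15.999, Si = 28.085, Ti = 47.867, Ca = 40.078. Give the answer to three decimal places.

1.007 Ca apfu

28.79 wt% CaO ÷ 56.077 g/mol = 0.51340 mol, giving 0.51340 Ca and 0.51340 O.
40.72 wt% TiO2 ÷ 79.865 g/mol = 0.50986 mol, giving 0.50986 Ti and 1.01972 O.
30.49 wt% SiO2 ÷ 60.083 g/mol = 0.50746 mol, giving 0.50746 Si and 1.01492 O.
Oxygen sums to 2.54804; scaling by 5/2.54804 = 1.96229 puts the formula on 5 O.
Ca: 0.51340 × 1.96229 = 1.007 atoms per formula unit.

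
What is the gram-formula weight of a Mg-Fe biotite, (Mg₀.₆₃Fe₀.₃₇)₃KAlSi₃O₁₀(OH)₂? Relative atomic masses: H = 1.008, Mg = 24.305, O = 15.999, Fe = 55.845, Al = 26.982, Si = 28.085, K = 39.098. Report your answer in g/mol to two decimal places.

452.26 g/mol

M = 1.89·24.305 + 1.11·55.845 + 1·39.098 + 1·26.982 + 3·28.085 + 12·15.999 + 2·1.008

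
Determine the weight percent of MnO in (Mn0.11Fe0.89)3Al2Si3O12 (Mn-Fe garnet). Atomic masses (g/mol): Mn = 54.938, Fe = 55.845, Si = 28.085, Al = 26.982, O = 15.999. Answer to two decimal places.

Formula mass = 497.443 g/mol.
0.33 Mn → 0.3300 mol MnO per formula unit; M(MnO) = 70.937, so MnO mass = 23.409 g.
23.409/497.443 × 100 = 4.71 wt%.

4.71 wt%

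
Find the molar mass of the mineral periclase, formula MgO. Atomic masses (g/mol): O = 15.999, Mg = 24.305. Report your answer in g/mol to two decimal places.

40.30 g/mol

Mg: 1 × 24.305 = 24.3050
O: 1 × 15.999 = 15.9990
Summing the contributions gives the formula mass.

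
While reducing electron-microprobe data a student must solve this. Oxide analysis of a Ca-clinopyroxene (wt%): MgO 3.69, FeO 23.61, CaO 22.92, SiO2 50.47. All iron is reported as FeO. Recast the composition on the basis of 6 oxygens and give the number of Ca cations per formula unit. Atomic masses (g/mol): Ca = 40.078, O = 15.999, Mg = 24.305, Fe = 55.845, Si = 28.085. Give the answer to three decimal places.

MgO: 3.69/40.304 = 0.09155 mol → 0.09155 mol Mg, 0.09155 mol O.
FeO: 23.61/71.844 = 0.32863 mol → 0.32863 mol Fe, 0.32863 mol O.
CaO: 22.92/56.077 = 0.40872 mol → 0.40872 mol Ca, 0.40872 mol O.
SiO2: 50.47/60.083 = 0.84000 mol → 0.84000 mol Si, 1.68000 mol O.
Total oxygen = 2.50890 mol. Normalization factor = 6/2.50890 = 2.39149.
Ca per 6 O = 0.40872 × 2.39149 = 0.977.

0.977 Ca apfu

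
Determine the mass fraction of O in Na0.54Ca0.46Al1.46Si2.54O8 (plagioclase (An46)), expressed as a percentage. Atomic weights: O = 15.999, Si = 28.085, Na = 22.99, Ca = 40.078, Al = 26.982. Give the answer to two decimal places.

47.48 mass %

M(Na0.54Ca0.46Al1.46Si2.54O8) = 269.572 g/mol.
O contributes 8 × 15.999 = 127.992 g per mole.
127.992/269.572 = 0.4748 → 47.48%.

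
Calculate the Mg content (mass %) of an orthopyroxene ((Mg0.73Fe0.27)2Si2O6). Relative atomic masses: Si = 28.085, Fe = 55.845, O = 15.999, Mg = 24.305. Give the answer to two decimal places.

M((Mg0.73Fe0.27)2Si2O6) = 217.806 g/mol.
Mg contributes 1.46 × 24.305 = 35.485 g per mole.
35.485/217.806 = 0.1629 → 16.29%.

16.29 mass %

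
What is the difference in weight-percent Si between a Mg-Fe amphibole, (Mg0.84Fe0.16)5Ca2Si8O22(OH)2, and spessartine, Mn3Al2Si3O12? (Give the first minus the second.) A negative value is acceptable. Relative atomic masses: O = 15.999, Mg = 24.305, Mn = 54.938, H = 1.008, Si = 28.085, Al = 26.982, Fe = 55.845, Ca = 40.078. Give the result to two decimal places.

M((Mg0.84Fe0.16)5Ca2Si8O22(OH)2) = 837.585 g/mol, so wt% Si = 224.680/837.585 × 100 = 26.82%.
M(Mn3Al2Si3O12) = 495.021 g/mol, so wt% Si = 84.255/495.021 × 100 = 17.02%.
26.82 − 17.02 = 9.80 pp.

9.80 percentage points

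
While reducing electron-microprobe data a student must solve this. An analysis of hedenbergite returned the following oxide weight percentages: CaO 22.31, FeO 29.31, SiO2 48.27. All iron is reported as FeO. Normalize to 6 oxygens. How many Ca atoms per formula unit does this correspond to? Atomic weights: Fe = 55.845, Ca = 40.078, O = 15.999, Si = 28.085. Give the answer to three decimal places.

CaO (M=56.077): mol = 0.39785; Ca = 0.39785, O = 0.39785.
FeO (M=71.844): mol = 0.40797; Fe = 0.40797, O = 0.40797.
SiO2 (M=60.083): mol = 0.80339; Si = 0.80339, O = 1.60678.
ΣO = 2.41260; factor = 6/ΣO = 2.48694.
Ca apfu = 0.39785 × 2.48694 = 0.989.

0.989 Ca apfu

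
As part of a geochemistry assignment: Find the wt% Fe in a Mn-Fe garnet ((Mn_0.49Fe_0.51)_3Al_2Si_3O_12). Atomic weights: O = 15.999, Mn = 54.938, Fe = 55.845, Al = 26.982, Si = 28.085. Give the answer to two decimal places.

17.21 weight percent

Molar mass of (Mn_0.49Fe_0.51)_3Al_2Si_3O_12: 1.47·54.938 + 1.53·55.845 + 2·26.982 + 3·28.085 + 12·15.999 = 496.409 g/mol.
Mass of Fe per formula unit: 1.53 × 55.845 = 85.443 g.
Weight fraction Fe = 85.443 / 496.409 = 0.1721.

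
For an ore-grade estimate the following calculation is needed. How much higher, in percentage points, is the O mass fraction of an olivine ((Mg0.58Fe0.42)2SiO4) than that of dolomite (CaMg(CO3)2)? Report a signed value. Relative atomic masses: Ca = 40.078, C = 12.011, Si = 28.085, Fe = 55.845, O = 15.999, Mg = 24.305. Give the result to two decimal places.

First mineral: 63.996 g O in 167.185 g formula = 38.28 wt% O.
Second mineral: 95.994 g O in 184.399 g formula = 52.06 wt% O.
38.28% − 52.06% gives a difference of -13.78 percentage points.

-13.78 percentage points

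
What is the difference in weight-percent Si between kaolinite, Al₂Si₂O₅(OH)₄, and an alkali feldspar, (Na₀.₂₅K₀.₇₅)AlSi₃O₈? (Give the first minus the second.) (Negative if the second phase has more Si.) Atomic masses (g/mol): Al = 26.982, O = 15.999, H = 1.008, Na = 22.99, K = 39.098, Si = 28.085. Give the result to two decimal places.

First mineral: 56.170 g Si in 258.157 g formula = 21.76 wt% Si.
Second mineral: 84.255 g Si in 274.300 g formula = 30.72 wt% Si.
21.76% − 30.72% gives a difference of -8.96 percentage points.

-8.96 percentage points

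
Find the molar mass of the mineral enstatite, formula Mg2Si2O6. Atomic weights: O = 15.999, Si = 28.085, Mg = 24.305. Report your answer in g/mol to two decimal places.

Mg: 2 × 24.305 = 48.6100
Si: 2 × 28.085 = 56.1700
O: 6 × 15.999 = 95.9940
Summing the contributions gives the formula mass.

200.77 g/mol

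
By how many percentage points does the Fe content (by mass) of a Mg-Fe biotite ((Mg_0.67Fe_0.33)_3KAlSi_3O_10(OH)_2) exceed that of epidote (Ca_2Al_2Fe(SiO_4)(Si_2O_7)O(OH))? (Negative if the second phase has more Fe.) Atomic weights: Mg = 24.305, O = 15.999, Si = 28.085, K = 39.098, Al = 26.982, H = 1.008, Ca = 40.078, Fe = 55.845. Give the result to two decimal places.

M((Mg_0.67Fe_0.33)_3KAlSi_3O_10(OH)_2) = 448.479 g/mol, so wt% Fe = 55.287/448.479 × 100 = 12.33%.
M(Ca_2Al_2Fe(SiO_4)(Si_2O_7)O(OH)) = 483.215 g/mol, so wt% Fe = 55.845/483.215 × 100 = 11.56%.
12.33 − 11.56 = 0.77 pp.

0.77 percentage points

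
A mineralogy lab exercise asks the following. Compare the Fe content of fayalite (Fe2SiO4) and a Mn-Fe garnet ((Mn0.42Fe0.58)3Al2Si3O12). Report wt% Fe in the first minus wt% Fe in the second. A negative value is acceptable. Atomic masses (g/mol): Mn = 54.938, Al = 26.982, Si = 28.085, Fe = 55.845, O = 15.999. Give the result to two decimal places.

35.24 percentage points

M(Fe2SiO4) = 203.771 g/mol, so wt% Fe = 111.690/203.771 × 100 = 54.81%.
M((Mn0.42Fe0.58)3Al2Si3O12) = 496.599 g/mol, so wt% Fe = 97.170/496.599 × 100 = 19.57%.
54.81 − 19.57 = 35.24 pp.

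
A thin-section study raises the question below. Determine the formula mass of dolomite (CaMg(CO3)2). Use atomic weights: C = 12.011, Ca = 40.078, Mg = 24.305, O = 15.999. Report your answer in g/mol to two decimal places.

184.40 g/mol

Ca: 1 × 40.078 = 40.0780
Mg: 1 × 24.305 = 24.3050
C: 2 × 12.011 = 24.0220
O: 6 × 15.999 = 95.9940
Summing the contributions gives the formula mass.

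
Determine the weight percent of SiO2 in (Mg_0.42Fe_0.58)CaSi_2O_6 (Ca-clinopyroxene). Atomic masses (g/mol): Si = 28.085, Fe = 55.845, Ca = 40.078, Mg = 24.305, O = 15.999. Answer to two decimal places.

Molar mass of (Mg_0.42Fe_0.58)CaSi_2O_6 = 0.42×24.305 + 0.58×55.845 + 1×40.078 + 2×28.085 + 6×15.999 = 234.840 g/mol.
Each formula unit contains 2 Si, equivalent to 2/1 = 2.0000 mol SiO2.
M(SiO2) = 1×28.085 + 2×15.999 = 60.083 g/mol.
Mass of SiO2 per formula unit = 2.0000 × 60.083 = 120.166 g.
SiO2 wt% = 120.166 / 234.840 × 100 = 51.17%.

51.17 wt%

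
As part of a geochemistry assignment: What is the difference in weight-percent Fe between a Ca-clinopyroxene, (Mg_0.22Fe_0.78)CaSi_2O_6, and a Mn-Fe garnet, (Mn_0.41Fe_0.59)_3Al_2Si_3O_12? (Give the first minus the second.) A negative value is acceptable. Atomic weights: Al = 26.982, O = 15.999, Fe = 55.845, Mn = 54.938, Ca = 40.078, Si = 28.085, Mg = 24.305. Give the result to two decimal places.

-1.84 percentage points

Fe in (Mg_0.22Fe_0.78)CaSi_2O_6: molar mass 241.148 g/mol; 0.78×55.845 = 43.559 g → 18.06 wt%.
Fe in (Mn_0.41Fe_0.59)_3Al_2Si_3O_12: molar mass 496.626 g/mol; 1.77×55.845 = 98.846 g → 19.90 wt%.
Difference = 18.06 − 19.90 = -1.84 percentage points.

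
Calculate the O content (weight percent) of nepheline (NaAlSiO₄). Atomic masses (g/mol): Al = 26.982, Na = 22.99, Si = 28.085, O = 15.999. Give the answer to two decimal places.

M(NaAlSiO₄) = 142.053 g/mol.
O contributes 4 × 15.999 = 63.996 g per mole.
63.996/142.053 = 0.4505 → 45.05%.

45.05 weight percent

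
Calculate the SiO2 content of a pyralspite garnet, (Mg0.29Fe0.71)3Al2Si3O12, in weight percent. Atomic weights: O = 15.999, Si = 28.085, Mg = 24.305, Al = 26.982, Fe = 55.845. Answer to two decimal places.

38.33 wt%

Molar mass of (Mg0.29Fe0.71)3Al2Si3O12 = 0.87*24.305 + 2.13*55.845 + 2*26.982 + 3*28.085 + 12*15.999 = 470.302 g/mol.
Each formula unit contains 3 Si, equivalent to 3/1 = 3.0000 mol SiO2.
M(SiO2) = 1×28.085 + 2×15.999 = 60.083 g/mol.
Mass of SiO2 per formula unit = 3.0000 × 60.083 = 180.249 g.
SiO2 wt% = 180.249 / 470.302 × 100 = 38.33%.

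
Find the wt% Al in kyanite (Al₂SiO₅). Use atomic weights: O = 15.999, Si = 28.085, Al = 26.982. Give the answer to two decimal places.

Molar mass of Al₂SiO₅: 2·26.982 + 1·28.085 + 5·15.999 = 162.044 g/mol.
Mass of Al per formula unit: 2 × 26.982 = 53.964 g.
Weight fraction Al = 53.964 / 162.044 = 0.3330.

33.30 weight percent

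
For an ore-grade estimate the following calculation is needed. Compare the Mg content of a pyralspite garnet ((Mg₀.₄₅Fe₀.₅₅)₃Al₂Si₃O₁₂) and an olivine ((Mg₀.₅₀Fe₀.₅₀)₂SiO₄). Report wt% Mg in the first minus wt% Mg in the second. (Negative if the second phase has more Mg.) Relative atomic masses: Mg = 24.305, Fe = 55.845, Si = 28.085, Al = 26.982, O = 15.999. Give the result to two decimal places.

First mineral: 32.812 g Mg in 455.163 g formula = 7.21 wt% Mg.
Second mineral: 24.305 g Mg in 172.231 g formula = 14.11 wt% Mg.
7.21% − 14.11% gives a difference of -6.90 percentage points.

-6.90 percentage points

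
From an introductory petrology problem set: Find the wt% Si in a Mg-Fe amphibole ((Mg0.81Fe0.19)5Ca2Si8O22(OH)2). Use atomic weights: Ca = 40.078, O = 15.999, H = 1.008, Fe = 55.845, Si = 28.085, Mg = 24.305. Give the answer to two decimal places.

26.67 mass %

Molar mass of (Mg0.81Fe0.19)5Ca2Si8O22(OH)2: 4.05·24.305 + 0.95·55.845 + 2·40.078 + 8·28.085 + 24·15.999 + 2·1.008 = 842.316 g/mol.
Mass of Si per formula unit: 8 × 28.085 = 224.680 g.
Weight fraction Si = 224.680 / 842.316 = 0.2667.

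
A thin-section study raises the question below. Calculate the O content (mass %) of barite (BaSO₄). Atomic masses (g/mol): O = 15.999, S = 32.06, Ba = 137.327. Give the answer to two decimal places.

27.42 mass %

M(BaSO₄) = 233.383 g/mol.
O contributes 4 × 15.999 = 63.996 g per mole.
63.996/233.383 = 0.2742 → 27.42%.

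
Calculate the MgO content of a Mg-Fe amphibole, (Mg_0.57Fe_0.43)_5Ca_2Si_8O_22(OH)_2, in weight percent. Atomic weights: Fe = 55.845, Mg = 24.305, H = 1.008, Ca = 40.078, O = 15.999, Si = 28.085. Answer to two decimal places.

M((Mg_0.57Fe_0.43)_5Ca_2Si_8O_22(OH)_2) = 880.164 g/mol; M(MgO) = 40.304 g/mol.
Moles MgO per formula unit = 2.85 Mg ÷ 1 = 2.8500.
MgO fraction = (2.8500 × 40.304) / 880.164 = 114.866/880.164 = 0.1305.

13.05 wt%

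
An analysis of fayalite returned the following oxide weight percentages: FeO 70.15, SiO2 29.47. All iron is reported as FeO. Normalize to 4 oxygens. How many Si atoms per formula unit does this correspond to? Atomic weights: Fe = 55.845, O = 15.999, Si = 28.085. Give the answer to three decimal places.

1.002 Si apfu

FeO (M=71.844): mol = 0.97642; Fe = 0.97642, O = 0.97642.
SiO2 (M=60.083): mol = 0.49049; Si = 0.49049, O = 0.98098.
ΣO = 1.95740; factor = 4/ΣO = 2.04353.
Si apfu = 0.49049 × 2.04353 = 1.002.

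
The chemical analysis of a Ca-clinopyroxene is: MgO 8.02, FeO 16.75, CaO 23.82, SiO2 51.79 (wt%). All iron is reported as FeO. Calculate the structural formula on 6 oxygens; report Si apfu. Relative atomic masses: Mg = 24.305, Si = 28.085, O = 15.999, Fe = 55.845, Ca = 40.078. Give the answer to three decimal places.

2.004 Si apfu

MgO (M=40.304): mol = 0.19899; Mg = 0.19899, O = 0.19899.
FeO (M=71.844): mol = 0.23314; Fe = 0.23314, O = 0.23314.
CaO (M=56.077): mol = 0.42477; Ca = 0.42477, O = 0.42477.
SiO2 (M=60.083): mol = 0.86197; Si = 0.86197, O = 1.72394.
ΣO = 2.58084; factor = 6/ΣO = 2.32482.
Si apfu = 0.86197 × 2.32482 = 2.004.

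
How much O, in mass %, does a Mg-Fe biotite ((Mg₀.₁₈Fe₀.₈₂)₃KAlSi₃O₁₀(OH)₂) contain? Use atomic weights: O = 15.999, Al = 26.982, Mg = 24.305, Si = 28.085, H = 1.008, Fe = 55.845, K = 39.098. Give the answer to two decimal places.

38.80 mass %

Molar mass of (Mg₀.₁₈Fe₀.₈₂)₃KAlSi₃O₁₀(OH)₂: 0.54*24.305 + 2.46*55.845 + 1*39.098 + 1*26.982 + 3*28.085 + 12*15.999 + 2*1.008 = 494.842 g/mol.
Mass of O per formula unit: 12 × 15.999 = 191.988 g.
Weight fraction O = 191.988 / 494.842 = 0.3880.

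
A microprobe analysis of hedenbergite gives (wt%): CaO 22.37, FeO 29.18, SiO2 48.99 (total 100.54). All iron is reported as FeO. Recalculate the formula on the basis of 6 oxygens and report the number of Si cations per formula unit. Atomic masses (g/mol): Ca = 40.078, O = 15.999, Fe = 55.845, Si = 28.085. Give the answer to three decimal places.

CaO: 22.37/56.077 = 0.39892 mol → 0.39892 mol Ca, 0.39892 mol O.
FeO: 29.18/71.844 = 0.40616 mol → 0.40616 mol Fe, 0.40616 mol O.
SiO2: 48.99/60.083 = 0.81537 mol → 0.81537 mol Si, 1.63074 mol O.
Total oxygen = 2.43582 mol. Normalization factor = 6/2.43582 = 2.46324.
Si per 6 O = 0.81537 × 2.46324 = 2.008.

2.008 Si apfu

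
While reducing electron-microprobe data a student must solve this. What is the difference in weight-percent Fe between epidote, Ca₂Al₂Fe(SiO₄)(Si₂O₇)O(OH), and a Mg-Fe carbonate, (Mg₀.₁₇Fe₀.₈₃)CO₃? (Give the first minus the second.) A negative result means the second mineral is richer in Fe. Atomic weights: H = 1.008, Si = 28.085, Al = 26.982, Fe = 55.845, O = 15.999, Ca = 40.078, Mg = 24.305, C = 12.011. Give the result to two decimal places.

-30.39 percentage points

First mineral: 55.845 g Fe in 483.215 g formula = 11.56 wt% Fe.
Second mineral: 46.351 g Fe in 110.491 g formula = 41.95 wt% Fe.
11.56% − 41.95% gives a difference of -30.39 percentage points.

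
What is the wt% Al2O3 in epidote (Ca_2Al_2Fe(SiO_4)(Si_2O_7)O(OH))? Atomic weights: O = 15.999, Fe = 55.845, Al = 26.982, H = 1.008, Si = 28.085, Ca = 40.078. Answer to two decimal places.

21.10 wt%

Formula mass = 483.215 g/mol.
2 Al → 1.0000 mol Al2O3 per formula unit; M(Al2O3) = 101.961, so Al2O3 mass = 101.961 g.
101.961/483.215 × 100 = 21.10 wt%.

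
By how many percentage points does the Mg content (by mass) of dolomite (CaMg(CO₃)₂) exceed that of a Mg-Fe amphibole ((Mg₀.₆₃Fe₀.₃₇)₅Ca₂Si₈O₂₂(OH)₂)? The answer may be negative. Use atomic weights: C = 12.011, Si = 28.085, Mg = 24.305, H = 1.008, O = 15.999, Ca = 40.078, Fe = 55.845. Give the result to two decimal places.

4.39 percentage points

Mg in CaMg(CO₃)₂: molar mass 184.399 g/mol; 1×24.305 = 24.305 g → 13.18 wt%.
Mg in (Mg₀.₆₃Fe₀.₃₇)₅Ca₂Si₈O₂₂(OH)₂: molar mass 870.702 g/mol; 3.15×24.305 = 76.561 g → 8.79 wt%.
Difference = 13.18 − 8.79 = 4.39 percentage points.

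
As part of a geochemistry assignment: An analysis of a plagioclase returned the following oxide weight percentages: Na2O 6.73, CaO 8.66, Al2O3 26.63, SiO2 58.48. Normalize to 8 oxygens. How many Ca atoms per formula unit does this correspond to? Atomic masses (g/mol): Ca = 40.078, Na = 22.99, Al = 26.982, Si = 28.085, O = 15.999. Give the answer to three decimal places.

Na2O: 6.73/61.979 = 0.10859 mol → 0.21718 mol Na, 0.10859 mol O.
CaO: 8.66/56.077 = 0.15443 mol → 0.15443 mol Ca, 0.15443 mol O.
Al2O3: 26.63/101.961 = 0.26118 mol → 0.52236 mol Al, 0.78354 mol O.
SiO2: 58.48/60.083 = 0.97332 mol → 0.97332 mol Si, 1.94664 mol O.
Total oxygen = 2.99320 mol. Normalization factor = 8/2.99320 = 2.67272.
Ca per 8 O = 0.15443 × 2.67272 = 0.413.

0.413 Ca apfu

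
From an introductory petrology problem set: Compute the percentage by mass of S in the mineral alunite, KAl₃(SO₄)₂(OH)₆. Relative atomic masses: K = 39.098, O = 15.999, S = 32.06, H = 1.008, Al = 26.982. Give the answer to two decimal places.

15.48 weight percent

Formula mass = 1·39.098 + 3·26.982 + 2·32.06 + 14·15.999 + 6·1.008 = 414.198 g/mol, of which 64.120 g is S.
So S makes up 64.120/414.198 = 0.1548 of the mass, i.e. 15.48%.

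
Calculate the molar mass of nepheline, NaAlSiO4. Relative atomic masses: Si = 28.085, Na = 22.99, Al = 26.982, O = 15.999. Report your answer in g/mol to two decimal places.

M = 1*22.99 + 1*26.982 + 1*28.085 + 4*15.999

142.05 g/mol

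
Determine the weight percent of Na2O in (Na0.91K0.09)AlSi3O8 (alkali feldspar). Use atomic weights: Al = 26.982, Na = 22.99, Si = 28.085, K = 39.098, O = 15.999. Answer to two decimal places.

M((Na0.91K0.09)AlSi3O8) = 263.669 g/mol; M(Na2O) = 61.979 g/mol.
Moles Na2O per formula unit = 0.91 Na ÷ 2 = 0.4550.
Na2O fraction = (0.4550 × 61.979) / 263.669 = 28.200/263.669 = 0.1070.

10.70 wt%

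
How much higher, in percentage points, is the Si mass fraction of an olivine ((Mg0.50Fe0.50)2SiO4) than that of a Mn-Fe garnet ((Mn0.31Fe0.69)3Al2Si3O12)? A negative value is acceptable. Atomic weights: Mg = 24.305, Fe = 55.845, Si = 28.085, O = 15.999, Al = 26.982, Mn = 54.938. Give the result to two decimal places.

-0.65 percentage points

M((Mg0.50Fe0.50)2SiO4) = 172.231 g/mol, so wt% Si = 28.085/172.231 × 100 = 16.31%.
M((Mn0.31Fe0.69)3Al2Si3O12) = 496.898 g/mol, so wt% Si = 84.255/496.898 × 100 = 16.96%.
16.31 − 16.96 = -0.65 pp.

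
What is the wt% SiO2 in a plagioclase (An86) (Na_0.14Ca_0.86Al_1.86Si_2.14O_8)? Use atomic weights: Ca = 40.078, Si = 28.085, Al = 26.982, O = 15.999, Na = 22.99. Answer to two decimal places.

M(Na_0.14Ca_0.86Al_1.86Si_2.14O_8) = 275.966 g/mol; M(SiO2) = 60.083 g/mol.
Moles SiO2 per formula unit = 2.14 Si ÷ 1 = 2.1400.
SiO2 fraction = (2.1400 × 60.083) / 275.966 = 128.578/275.966 = 0.4659.

46.59 wt%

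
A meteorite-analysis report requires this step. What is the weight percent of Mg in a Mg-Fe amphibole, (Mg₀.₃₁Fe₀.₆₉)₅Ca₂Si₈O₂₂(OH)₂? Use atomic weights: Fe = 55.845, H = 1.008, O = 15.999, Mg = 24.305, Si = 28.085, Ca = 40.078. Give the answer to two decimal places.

Formula mass = 1.55*24.305 + 3.45*55.845 + 2*40.078 + 8*28.085 + 24*15.999 + 2*1.008 = 921.166 g/mol, of which 37.673 g is Mg.
So Mg makes up 37.673/921.166 = 0.0409 of the mass, i.e. 4.09%.

4.09 weight percent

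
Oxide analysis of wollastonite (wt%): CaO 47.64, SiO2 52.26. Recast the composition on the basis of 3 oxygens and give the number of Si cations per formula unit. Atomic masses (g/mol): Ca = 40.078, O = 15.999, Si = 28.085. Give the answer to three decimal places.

CaO (M=56.077): mol = 0.84955; Ca = 0.84955, O = 0.84955.
SiO2 (M=60.083): mol = 0.86980; Si = 0.86980, O = 1.73960.
ΣO = 2.58915; factor = 3/ΣO = 1.15868.
Si apfu = 0.86980 × 1.15868 = 1.008.

1.008 Si apfu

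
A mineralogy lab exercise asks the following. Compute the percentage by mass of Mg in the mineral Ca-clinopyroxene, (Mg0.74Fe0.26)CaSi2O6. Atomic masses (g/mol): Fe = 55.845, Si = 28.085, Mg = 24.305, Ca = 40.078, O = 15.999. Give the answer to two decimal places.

Formula mass = 0.74*24.305 + 0.26*55.845 + 1*40.078 + 2*28.085 + 6*15.999 = 224.747 g/mol, of which 17.986 g is Mg.
So Mg makes up 17.986/224.747 = 0.0800 of the mass, i.e. 8.00%.

8.00 mass %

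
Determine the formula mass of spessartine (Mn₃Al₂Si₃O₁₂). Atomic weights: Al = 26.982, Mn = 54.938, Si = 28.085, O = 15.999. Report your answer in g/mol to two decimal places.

495.02 g/mol

The formula mass is the sum 3(54.938) + 2(26.982) + 3(28.085) + 12(15.999).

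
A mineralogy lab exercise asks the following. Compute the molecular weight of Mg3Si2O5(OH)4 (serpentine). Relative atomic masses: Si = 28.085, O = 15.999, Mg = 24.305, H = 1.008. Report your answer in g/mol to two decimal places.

277.11 g/mol

Mg: 3 × 24.305 = 72.9150
Si: 2 × 28.085 = 56.1700
O: 9 × 15.999 = 143.9910
H: 4 × 1.008 = 4.0320
Summing the contributions gives the formula mass.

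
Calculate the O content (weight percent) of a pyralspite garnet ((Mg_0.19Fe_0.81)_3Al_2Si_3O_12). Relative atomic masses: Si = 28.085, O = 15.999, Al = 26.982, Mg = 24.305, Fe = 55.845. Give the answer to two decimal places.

40.02 weight percent

Molar mass of (Mg_0.19Fe_0.81)_3Al_2Si_3O_12: 0.57·24.305 + 2.43·55.845 + 2·26.982 + 3·28.085 + 12·15.999 = 479.764 g/mol.
Mass of O per formula unit: 12 × 15.999 = 191.988 g.
Weight fraction O = 191.988 / 479.764 = 0.4002.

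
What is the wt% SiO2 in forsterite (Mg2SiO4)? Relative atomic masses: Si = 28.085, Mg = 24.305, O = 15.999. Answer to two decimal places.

M(Mg2SiO4) = 140.691 g/mol; M(SiO2) = 60.083 g/mol.
Moles SiO2 per formula unit = 1 Si ÷ 1 = 1.0000.
SiO2 fraction = (1.0000 × 60.083) / 140.691 = 60.083/140.691 = 0.4271.

42.71 wt%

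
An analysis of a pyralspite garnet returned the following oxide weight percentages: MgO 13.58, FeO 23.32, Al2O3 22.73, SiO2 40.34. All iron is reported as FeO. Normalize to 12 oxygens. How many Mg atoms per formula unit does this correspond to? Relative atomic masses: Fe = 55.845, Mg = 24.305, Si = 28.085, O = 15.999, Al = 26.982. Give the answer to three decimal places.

MgO (M=40.304): mol = 0.33694; Mg = 0.33694, O = 0.33694.
FeO (M=71.844): mol = 0.32459; Fe = 0.32459, O = 0.32459.
Al2O3 (M=101.961): mol = 0.22293; Al = 0.44586, O = 0.66879.
SiO2 (M=60.083): mol = 0.67140; Si = 0.67140, O = 1.34280.
ΣO = 2.67312; factor = 12/ΣO = 4.48914.
Mg apfu = 0.33694 × 4.48914 = 1.513.

1.513 Mg apfu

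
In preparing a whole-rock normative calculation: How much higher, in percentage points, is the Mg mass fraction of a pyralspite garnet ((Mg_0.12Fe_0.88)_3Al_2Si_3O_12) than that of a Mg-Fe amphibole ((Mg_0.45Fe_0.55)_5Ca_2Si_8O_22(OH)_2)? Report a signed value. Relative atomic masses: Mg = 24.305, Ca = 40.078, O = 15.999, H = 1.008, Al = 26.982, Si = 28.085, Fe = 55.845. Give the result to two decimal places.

-4.28 percentage points

M((Mg_0.12Fe_0.88)_3Al_2Si_3O_12) = 486.388 g/mol, so wt% Mg = 8.750/486.388 × 100 = 1.80%.
M((Mg_0.45Fe_0.55)_5Ca_2Si_8O_22(OH)_2) = 899.088 g/mol, so wt% Mg = 54.686/899.088 × 100 = 6.08%.
1.80 − 6.08 = -4.28 pp.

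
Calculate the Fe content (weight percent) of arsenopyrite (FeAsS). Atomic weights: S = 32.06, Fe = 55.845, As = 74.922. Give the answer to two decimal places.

Molar mass of FeAsS: 1*55.845 + 1*74.922 + 1*32.06 = 162.827 g/mol.
Mass of Fe per formula unit: 1 × 55.845 = 55.845 g.
Weight fraction Fe = 55.845 / 162.827 = 0.3430.

34.30 weight percent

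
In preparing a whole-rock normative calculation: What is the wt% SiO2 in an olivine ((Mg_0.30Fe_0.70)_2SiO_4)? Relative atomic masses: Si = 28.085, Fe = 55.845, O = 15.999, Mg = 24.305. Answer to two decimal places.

M((Mg_0.30Fe_0.70)_2SiO_4) = 184.847 g/mol; M(SiO2) = 60.083 g/mol.
Moles SiO2 per formula unit = 1 Si ÷ 1 = 1.0000.
SiO2 fraction = (1.0000 × 60.083) / 184.847 = 60.083/184.847 = 0.3250.

32.50 wt%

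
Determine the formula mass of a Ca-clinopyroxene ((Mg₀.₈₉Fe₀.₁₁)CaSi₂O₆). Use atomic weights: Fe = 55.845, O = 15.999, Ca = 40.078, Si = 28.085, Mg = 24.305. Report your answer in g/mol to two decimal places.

220.02 g/mol

M = 0.89(24.305) + 0.11(55.845) + 1(40.078) + 2(28.085) + 6(15.999)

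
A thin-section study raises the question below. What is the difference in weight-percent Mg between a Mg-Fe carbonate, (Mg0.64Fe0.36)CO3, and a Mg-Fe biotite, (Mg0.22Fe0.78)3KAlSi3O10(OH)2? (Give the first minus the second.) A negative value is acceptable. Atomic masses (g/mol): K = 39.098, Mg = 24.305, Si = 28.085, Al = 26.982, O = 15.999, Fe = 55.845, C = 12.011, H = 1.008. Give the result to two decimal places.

12.99 percentage points

First mineral: 15.555 g Mg in 95.667 g formula = 16.26 wt% Mg.
Second mineral: 16.041 g Mg in 491.058 g formula = 3.27 wt% Mg.
16.26% − 3.27% gives a difference of 12.99 percentage points.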